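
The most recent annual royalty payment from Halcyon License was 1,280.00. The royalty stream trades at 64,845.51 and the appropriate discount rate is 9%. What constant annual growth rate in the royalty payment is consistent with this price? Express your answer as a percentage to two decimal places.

6.89%

P = D₀(1+g)/(r−g) ⇒ P(r−g) = D₀(1+g) ⇒ g(P+D₀) = P·r − D₀
g = (P·r − D₀)/(P + D₀) = (64,845.51×0.09 − 1,280.00) / (64,845.51 + 1,280.00) = 0.068901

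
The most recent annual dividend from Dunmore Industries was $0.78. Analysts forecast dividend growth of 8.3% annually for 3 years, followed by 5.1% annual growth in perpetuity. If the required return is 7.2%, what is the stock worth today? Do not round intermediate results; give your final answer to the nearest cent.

$42.64

D_1 = 0.84474
D_2 = 0.91485
D_3 = 0.99079
Terminal value at year 3: TV = D_3×(1+g_2)/(r−g_2) = 1.04132/0.021 = 49.58649
P_0 = D_1/(1+r)^1 + D_2/(1+r)^2 + D_3/(1+r)^3 + TV/(1+r)^3
    = 0.78800 + 0.79609 + 0.80426 + 40.25122 = 42.63957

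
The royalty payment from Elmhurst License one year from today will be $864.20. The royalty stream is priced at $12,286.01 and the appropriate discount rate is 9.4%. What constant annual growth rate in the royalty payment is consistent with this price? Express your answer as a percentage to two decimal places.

P = D₁/(r−g) ⇒ g = r − D₁/P = 0.094 − $864.20/$12,286.01 = 0.023660

2.37%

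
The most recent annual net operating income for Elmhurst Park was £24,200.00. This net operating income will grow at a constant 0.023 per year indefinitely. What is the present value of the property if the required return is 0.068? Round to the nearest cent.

D₁ = D₀ × (1 + g) = £24,200.00 × 1.023 = £24,756.6000
Growing perpetuity: P = D₁ / (r − g) = £24,756.6000 / (0.068 − 0.023) = £550,146.67

£550146.67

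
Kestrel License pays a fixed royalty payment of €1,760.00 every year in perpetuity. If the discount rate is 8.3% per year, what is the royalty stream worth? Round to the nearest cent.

Level perpetuity: PV = C / r = €1,760.00 / 0.083 = €21,204.82

€21204.82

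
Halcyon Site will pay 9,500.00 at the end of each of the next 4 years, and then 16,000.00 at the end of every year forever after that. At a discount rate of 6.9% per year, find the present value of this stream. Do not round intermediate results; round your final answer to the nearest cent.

PV of 4-year annuity: 9,500.00 × [1 − (1+0.069)^−4] / 0.069 = 32251.28391
Perpetuity value at year 4: 16,000.00 / 0.069 = 231884.05797
PV of perpetuity: 231884.05797 / (1+0.069)^4 = 177566.10612
Total PV = 32251.28391 + 177566.10612 = 209817.39003

209817.39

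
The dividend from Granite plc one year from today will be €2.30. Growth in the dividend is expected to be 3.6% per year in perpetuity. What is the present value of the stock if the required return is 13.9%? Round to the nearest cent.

€22.33

Growing perpetuity: P = D₁ / (r − g) = €2.3000 / (0.139 − 0.036) = €22.33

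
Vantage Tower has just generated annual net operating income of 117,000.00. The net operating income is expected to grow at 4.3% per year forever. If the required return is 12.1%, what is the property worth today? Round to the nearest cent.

1564500.00

D₁ = D₀ × (1 + g) = 117,000.00 × 1.043 = 122,031.0000
Growing perpetuity: P = D₁ / (r − g) = 122,031.0000 / (0.121 − 0.043) = 1,564,500.00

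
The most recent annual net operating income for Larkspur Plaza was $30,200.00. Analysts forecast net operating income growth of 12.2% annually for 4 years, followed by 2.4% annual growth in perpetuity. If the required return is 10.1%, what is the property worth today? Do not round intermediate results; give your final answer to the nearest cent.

D_1 = 33884.40000
D_2 = 38018.29680
D_3 = 42656.52901
D_4 = 47860.62555
Terminal value at year 4: TV = D_4×(1+g_2)/(r−g_2) = 49009.28056/0.077 = 636484.16314
P_0 = D_1/(1+r)^1 + D_2/(1+r)^2 + D_3/(1+r)^3 + D_4/(1+r)^4 + TV/(1+r)^4
    = 30776.02180 + 31363.03039 + 31961.23533 + 32570.85017 + 433150.00746 = 559821.14515

$559821.15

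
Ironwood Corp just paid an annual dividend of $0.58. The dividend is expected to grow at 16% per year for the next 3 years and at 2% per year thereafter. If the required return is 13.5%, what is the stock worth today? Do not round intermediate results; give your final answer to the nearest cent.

$7.31

D_1 = 0.67280
D_2 = 0.78045
D_3 = 0.90532
Terminal value at year 3: TV = D_3×(1+g_2)/(r−g_2) = 0.92343/0.115 = 8.02979
P_0 = D_1/(1+r)^1 + D_2/(1+r)^2 + D_3/(1+r)^3 + TV/(1+r)^3
    = 0.59278 + 0.60583 + 0.61918 + 5.49183 = 7.30961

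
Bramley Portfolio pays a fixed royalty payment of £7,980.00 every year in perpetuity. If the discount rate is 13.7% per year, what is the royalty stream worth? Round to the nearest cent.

£58248.18

Level perpetuity: PV = C / r = £7,980.00 / 0.137 = £58,248.18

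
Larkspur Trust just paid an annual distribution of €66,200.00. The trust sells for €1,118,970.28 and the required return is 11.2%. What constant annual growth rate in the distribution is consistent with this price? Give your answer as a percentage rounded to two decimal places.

4.99%

P = D₀(1+g)/(r−g) ⇒ P(r−g) = D₀(1+g) ⇒ g(P+D₀) = P·r − D₀
g = (P·r − D₀)/(P + D₀) = (€1,118,970.28×0.112 − €66,200.00) / (€1,118,970.28 + €66,200.00) = 0.049887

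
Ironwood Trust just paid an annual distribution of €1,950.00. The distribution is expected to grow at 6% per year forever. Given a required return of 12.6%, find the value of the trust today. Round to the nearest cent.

€31318.18

D₁ = D₀ × (1 + g) = €1,950.00 × 1.06 = €2,067.0000
Growing perpetuity: P = D₁ / (r − g) = €2,067.0000 / (0.126 − 0.06) = €31,318.18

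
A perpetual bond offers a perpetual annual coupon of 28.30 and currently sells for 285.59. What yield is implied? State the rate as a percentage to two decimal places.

P = C/r ⇒ r = C/P = 28.30/285.59 = 0.099093

9.91%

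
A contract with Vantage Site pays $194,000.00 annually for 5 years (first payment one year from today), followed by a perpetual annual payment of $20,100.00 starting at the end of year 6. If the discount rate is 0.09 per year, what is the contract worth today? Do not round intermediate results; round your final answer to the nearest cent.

$899743.69

PV of 5-year annuity: $194,000.00 × [1 − (1+0.09)^−5] / 0.09 = 754592.34509
Perpetuity value at year 5: $20,100.00 / 0.09 = 223333.33333
PV of perpetuity: 223333.33333 / (1+0.09)^5 = 145151.34294
Total PV = 754592.34509 + 145151.34294 = 899743.68803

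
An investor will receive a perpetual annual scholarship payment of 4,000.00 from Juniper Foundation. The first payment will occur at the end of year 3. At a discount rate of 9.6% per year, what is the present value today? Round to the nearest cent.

Value at end of year 2: C / r = 4,000.00 / 0.096 = 41,666.6667
Discount to today: PV = 41,666.6667 / (1 + 0.096)^2 = 41,666.6667 / 1.201216 = 34,687.07

34687.07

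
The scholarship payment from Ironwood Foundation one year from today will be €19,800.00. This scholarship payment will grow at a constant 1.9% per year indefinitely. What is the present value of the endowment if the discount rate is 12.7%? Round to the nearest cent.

€183333.33

Growing perpetuity: P = D₁ / (r − g) = €19,800.0000 / (0.127 − 0.019) = €183,333.33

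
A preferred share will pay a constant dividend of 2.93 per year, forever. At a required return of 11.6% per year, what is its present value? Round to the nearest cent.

Level perpetuity: PV = C / r = 2.93 / 0.116 = 25.26

25.26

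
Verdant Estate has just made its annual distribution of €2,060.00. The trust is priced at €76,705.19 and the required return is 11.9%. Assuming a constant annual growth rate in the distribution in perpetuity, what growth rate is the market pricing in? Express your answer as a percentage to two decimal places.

P = D₀(1+g)/(r−g) ⇒ P(r−g) = D₀(1+g) ⇒ g(P+D₀) = P·r − D₀
g = (P·r − D₀)/(P + D₀) = (€76,705.19×0.119 − €2,060.00) / (€76,705.19 + €2,060.00) = 0.089734

8.97%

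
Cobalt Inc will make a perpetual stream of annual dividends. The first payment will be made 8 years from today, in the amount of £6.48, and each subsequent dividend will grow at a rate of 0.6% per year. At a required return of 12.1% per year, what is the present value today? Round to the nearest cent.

£25.33

Value at end of year 7: C₁ / (r − g) = £6.48 / (0.121 − 0.006) = £56.3478
Discount to today: PV = £56.3478 / (1 + 0.121)^7 = £56.3478 / 2.224535 = £25.33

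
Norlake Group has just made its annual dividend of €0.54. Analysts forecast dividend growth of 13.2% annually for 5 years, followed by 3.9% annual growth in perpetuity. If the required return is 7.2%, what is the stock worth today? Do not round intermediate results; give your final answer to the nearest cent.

€25.51

D_1 = 0.61128
D_2 = 0.69197
D_3 = 0.78331
D_4 = 0.88671
D_5 = 1.00375
Terminal value at year 5: TV = D_5×(1+g_2)/(r−g_2) = 1.04290/0.033 = 31.60294
P_0 = D_1/(1+r)^1 + D_2/(1+r)^2 + D_3/(1+r)^3 + D_4/(1+r)^4 + D_5/(1+r)^5 + TV/(1+r)^5
    = 0.57022 + 0.60214 + 0.63584 + 0.67143 + 0.70901 + 22.32305 = 25.51170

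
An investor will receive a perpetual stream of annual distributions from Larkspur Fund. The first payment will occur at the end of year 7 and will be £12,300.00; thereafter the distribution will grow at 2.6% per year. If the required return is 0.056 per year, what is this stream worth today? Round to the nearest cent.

Value at end of year 6: C₁ / (r − g) = £12,300.00 / (0.056 − 0.026) = £410,000.0000
Discount to today: PV = £410,000.0000 / (1 + 0.056)^6 = £410,000.0000 / 1.386703 = £295,665.29

£295665.29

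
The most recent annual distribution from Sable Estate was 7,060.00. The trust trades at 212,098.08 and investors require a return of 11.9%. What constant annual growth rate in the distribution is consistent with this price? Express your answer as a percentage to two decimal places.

8.30%

P = D₀(1+g)/(r−g) ⇒ P(r−g) = D₀(1+g) ⇒ g(P+D₀) = P·r − D₀
g = (P·r − D₀)/(P + D₀) = (212,098.08×0.119 − 7,060.00) / (212,098.08 + 7,060.00) = 0.082952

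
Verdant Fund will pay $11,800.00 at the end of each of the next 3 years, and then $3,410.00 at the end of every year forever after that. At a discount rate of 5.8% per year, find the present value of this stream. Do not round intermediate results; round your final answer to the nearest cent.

$81302.92

PV of 3-year annuity: $11,800.00 × [1 − (1+0.058)^−3] / 0.058 = 31658.61962
Perpetuity value at year 3: $3,410.00 / 0.058 = 58793.10345
PV of perpetuity: 58793.10345 / (1+0.058)^3 = 49644.29896
Total PV = 31658.61962 + 49644.29896 = 81302.91859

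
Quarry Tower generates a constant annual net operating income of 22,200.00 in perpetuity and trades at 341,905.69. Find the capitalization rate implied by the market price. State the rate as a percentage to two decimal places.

6.49%

P = C/r ⇒ r = C/P = 22,200.00/341,905.69 = 0.064930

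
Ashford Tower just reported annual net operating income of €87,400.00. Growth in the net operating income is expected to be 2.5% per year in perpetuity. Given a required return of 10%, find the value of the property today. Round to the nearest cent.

€1194466.67

D₁ = D₀ × (1 + g) = €87,400.00 × 1.025 = €89,585.0000
Growing perpetuity: P = D₁ / (r − g) = €89,585.0000 / (0.1 − 0.025) = €1,194,466.67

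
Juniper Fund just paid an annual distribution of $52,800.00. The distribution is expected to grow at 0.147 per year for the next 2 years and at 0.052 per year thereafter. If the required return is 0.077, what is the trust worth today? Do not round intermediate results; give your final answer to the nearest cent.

D_1 = 60561.60000
D_2 = 69464.15520
Terminal value at year 2: TV = D_2×(1+g_2)/(r−g_2) = 73076.29127/0.025 = 2923051.65082
P_0 = D_1/(1+r)^1 + D_2/(1+r)^2 + TV/(1+r)^2
    = 56231.75487 + 59886.55788 + 2520026.35576 = 2636144.66852

$2636144.67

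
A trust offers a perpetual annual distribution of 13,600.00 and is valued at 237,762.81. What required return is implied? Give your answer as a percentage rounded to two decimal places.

P = C/r ⇒ r = C/P = 13,600.00/237,762.81 = 0.057200

5.72%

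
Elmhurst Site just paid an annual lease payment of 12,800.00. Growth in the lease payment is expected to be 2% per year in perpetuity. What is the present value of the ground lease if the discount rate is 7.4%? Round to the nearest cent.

241777.78

D₁ = D₀ × (1 + g) = 12,800.00 × 1.02 = 13,056.0000
Growing perpetuity: P = D₁ / (r − g) = 13,056.0000 / (0.074 − 0.02) = 241,777.78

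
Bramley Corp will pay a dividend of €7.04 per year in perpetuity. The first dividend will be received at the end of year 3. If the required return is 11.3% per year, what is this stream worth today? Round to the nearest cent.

Value at end of year 2: C / r = €7.04 / 0.113 = €62.3009
Discount to today: PV = €62.3009 / (1 + 0.113)^2 = €62.3009 / 1.238769 = €50.29

€50.29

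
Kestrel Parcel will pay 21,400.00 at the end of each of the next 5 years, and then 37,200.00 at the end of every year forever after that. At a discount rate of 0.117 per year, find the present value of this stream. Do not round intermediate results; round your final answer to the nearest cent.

PV of 5-year annuity: 21,400.00 × [1 − (1+0.117)^−5] / 0.117 = 77718.98845
Perpetuity value at year 5: 37,200.00 / 0.117 = 317948.71795
PV of perpetuity: 317948.71795 / (1+0.117)^5 = 182848.42026
Total PV = 77718.98845 + 182848.42026 = 260567.40872

260567.41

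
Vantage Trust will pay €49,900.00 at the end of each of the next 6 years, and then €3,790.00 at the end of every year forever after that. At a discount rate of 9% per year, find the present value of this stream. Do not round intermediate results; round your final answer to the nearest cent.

PV of 6-year annuity: €49,900.00 × [1 − (1+0.09)^−6] / 0.09 = 223847.33765
Perpetuity value at year 6: €3,790.00 / 0.09 = 42111.11111
PV of perpetuity: 42111.11111 / (1+0.09)^6 = 25109.47965
Total PV = 223847.33765 + 25109.47965 = 248956.81731

€248956.82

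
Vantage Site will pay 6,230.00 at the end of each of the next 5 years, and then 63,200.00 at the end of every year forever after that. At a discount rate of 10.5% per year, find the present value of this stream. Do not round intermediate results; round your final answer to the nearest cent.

PV of 5-year annuity: 6,230.00 × [1 − (1+0.105)^−5] / 0.105 = 23318.00673
Perpetuity value at year 5: 63,200.00 / 0.105 = 601904.76190
PV of perpetuity: 601904.76190 / (1+0.105)^5 = 365356.12218
Total PV = 23318.00673 + 365356.12218 = 388674.12891

388674.13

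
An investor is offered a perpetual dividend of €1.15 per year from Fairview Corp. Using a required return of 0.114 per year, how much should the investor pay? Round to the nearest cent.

€10.09

Level perpetuity: PV = C / r = €1.15 / 0.114 = €10.09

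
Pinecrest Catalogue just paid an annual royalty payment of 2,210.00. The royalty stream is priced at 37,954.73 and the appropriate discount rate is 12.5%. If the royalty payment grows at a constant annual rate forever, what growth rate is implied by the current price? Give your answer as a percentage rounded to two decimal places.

P = D₀(1+g)/(r−g) ⇒ P(r−g) = D₀(1+g) ⇒ g(P+D₀) = P·r − D₀
g = (P·r − D₀)/(P + D₀) = (37,954.73×0.125 − 2,210.00) / (37,954.73 + 2,210.00) = 0.063099

6.31%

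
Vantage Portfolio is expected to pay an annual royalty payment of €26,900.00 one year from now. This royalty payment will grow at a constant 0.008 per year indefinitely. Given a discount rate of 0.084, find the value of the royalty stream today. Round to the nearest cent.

€353947.37

Growing perpetuity: P = D₁ / (r − g) = €26,900.0000 / (0.084 − 0.008) = €353,947.37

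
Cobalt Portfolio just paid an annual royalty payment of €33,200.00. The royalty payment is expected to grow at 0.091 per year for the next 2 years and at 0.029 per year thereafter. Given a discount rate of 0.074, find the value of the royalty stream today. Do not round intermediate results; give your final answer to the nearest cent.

D_1 = 36221.20000
D_2 = 39517.32920
Terminal value at year 2: TV = D_2×(1+g_2)/(r−g_2) = 40663.33175/0.045 = 903629.59437
P_0 = D_1/(1+r)^1 + D_2/(1+r)^2 + TV/(1+r)^2
    = 33725.51210 + 34259.34237 + 783396.96220 = 851381.81668

€851381.82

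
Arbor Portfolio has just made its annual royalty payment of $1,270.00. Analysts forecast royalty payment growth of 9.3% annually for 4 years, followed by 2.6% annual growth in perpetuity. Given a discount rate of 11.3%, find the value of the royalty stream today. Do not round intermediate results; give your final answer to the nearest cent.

$18785.23

D_1 = 1388.11000
D_2 = 1517.20423
D_3 = 1658.30422
D_4 = 1812.52652
Terminal value at year 4: TV = D_4×(1+g_2)/(r−g_2) = 1859.65221/0.087 = 21375.31271
P_0 = D_1/(1+r)^1 + D_2/(1+r)^2 + D_3/(1+r)^3 + D_4/(1+r)^4 + TV/(1+r)^4
    = 1247.17880 + 1224.76768 + 1202.75927 + 1181.14635 + 13929.38107 = 18785.23316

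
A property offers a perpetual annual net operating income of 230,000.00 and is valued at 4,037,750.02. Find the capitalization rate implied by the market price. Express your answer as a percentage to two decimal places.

P = C/r ⇒ r = C/P = 230,000.00/4,037,750.02 = 0.056962

5.70%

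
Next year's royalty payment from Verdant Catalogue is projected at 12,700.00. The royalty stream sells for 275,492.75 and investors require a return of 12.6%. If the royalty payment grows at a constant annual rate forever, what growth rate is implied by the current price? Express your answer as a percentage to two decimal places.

P = D₁/(r−g) ⇒ g = r − D₁/P = 0.126 − 12,700.00/275,492.75 = 0.079901

7.99%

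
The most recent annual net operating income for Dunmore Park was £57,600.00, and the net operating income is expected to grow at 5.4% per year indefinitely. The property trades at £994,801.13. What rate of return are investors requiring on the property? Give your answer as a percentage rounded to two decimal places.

D₁ = £57,600.00 × 1.054 = £60,710.4000
P = D₁/(r − g) ⇒ r = D₁/P + g = £60,710.4000/£994,801.13 + 0.054 = 0.061028 + 0.054 = 0.115028

11.50%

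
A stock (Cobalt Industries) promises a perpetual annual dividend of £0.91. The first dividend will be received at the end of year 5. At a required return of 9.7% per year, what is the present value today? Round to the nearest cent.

£6.48

Value at end of year 4: C / r = £0.91 / 0.097 = £9.3814
Discount to today: PV = £9.3814 / (1 + 0.097)^4 = £9.3814 / 1.448193 = £6.48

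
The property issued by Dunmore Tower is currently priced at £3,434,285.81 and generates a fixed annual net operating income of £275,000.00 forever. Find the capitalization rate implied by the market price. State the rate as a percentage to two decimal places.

P = C/r ⇒ r = C/P = £275,000.00/£3,434,285.81 = 0.080075

8.01%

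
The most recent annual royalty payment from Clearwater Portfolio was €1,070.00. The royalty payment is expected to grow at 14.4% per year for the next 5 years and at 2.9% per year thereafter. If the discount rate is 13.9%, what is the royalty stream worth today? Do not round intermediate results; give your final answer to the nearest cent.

€15651.87

D_1 = 1224.08000
D_2 = 1400.34752
D_3 = 1601.99756
D_4 = 1832.68521
D_5 = 2096.59188
Terminal value at year 5: TV = D_5×(1+g_2)/(r−g_2) = 2157.39305/0.11 = 19612.66406
P_0 = D_1/(1+r)^1 + D_2/(1+r)^2 + D_3/(1+r)^3 + D_4/(1+r)^4 + D_5/(1+r)^5 + TV/(1+r)^5
    = 1074.69710 + 1079.41482 + 1084.15326 + 1088.91249 + 1093.69261 + 10230.99728 = 15651.86757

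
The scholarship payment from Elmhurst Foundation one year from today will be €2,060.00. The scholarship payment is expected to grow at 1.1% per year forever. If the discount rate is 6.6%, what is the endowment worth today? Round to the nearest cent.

€37454.55

Growing perpetuity: P = D₁ / (r − g) = €2,060.0000 / (0.066 − 0.011) = €37,454.55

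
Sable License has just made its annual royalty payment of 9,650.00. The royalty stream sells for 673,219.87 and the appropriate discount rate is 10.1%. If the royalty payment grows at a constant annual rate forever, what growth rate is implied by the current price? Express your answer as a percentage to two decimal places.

8.54%

P = D₀(1+g)/(r−g) ⇒ P(r−g) = D₀(1+g) ⇒ g(P+D₀) = P·r − D₀
g = (P·r − D₀)/(P + D₀) = (673,219.87×0.101 − 9,650.00) / (673,219.87 + 9,650.00) = 0.085441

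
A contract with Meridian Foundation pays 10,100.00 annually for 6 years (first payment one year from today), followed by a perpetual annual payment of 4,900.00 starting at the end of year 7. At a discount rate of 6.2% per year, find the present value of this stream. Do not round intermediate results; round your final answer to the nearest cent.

104442.45

PV of 6-year annuity: 10,100.00 × [1 − (1+0.062)^−6] / 0.062 = 49354.41668
Perpetuity value at year 6: 4,900.00 / 0.062 = 79032.25806
PV of perpetuity: 79032.25806 / (1+0.062)^6 = 55088.03611
Total PV = 49354.41668 + 55088.03611 = 104442.45279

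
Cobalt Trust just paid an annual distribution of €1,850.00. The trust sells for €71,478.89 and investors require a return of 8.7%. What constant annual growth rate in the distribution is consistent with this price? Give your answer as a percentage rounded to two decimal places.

5.96%

P = D₀(1+g)/(r−g) ⇒ P(r−g) = D₀(1+g) ⇒ g(P+D₀) = P·r − D₀
g = (P·r − D₀)/(P + D₀) = (€71,478.89×0.087 − €1,850.00) / (€71,478.89 + €1,850.00) = 0.059576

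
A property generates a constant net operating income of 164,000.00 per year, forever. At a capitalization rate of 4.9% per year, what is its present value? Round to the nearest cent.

Level perpetuity: PV = C / r = 164,000.00 / 0.049 = 3,346,938.78

3346938.78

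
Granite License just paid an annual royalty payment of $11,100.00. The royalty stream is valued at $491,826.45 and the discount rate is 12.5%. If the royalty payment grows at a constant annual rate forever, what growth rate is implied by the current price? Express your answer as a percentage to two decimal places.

P = D₀(1+g)/(r−g) ⇒ P(r−g) = D₀(1+g) ⇒ g(P+D₀) = P·r − D₀
g = (P·r − D₀)/(P + D₀) = ($491,826.45×0.125 − $11,100.00) / ($491,826.45 + $11,100.00) = 0.100170

10.02%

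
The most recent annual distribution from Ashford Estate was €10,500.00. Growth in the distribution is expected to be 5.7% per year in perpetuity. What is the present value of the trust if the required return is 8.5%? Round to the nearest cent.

D₁ = D₀ × (1 + g) = €10,500.00 × 1.057 = €11,098.5000
Growing perpetuity: P = D₁ / (r − g) = €11,098.5000 / (0.085 − 0.057) = €396,375.00

€396375.00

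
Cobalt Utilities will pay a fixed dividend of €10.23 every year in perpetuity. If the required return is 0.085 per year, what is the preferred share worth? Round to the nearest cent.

€120.35

Level perpetuity: PV = C / r = €10.23 / 0.085 = €120.35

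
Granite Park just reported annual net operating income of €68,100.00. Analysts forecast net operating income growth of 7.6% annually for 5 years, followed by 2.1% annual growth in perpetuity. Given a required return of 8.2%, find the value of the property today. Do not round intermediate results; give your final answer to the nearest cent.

€1443459.83

D_1 = 73275.60000
D_2 = 78844.54560
D_3 = 84836.73107
D_4 = 91284.32263
D_5 = 98221.93115
Terminal value at year 5: TV = D_5×(1+g_2)/(r−g_2) = 100284.59170/0.061 = 1644009.70000
P_0 = D_1/(1+r)^1 + D_2/(1+r)^2 + D_3/(1+r)^3 + D_4/(1+r)^4 + D_5/(1+r)^5 + TV/(1+r)^5
    = 67722.36599 + 67346.82607 + 66973.36862 + 66601.98210 + 66232.65503 + 1108582.63584 = 1443459.83365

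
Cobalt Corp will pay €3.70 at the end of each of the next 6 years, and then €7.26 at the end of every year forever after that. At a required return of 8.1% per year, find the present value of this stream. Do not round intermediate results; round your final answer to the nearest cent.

€73.22

PV of 6-year annuity: €3.70 × [1 − (1+0.081)^−6] / 0.081 = 17.05289
Perpetuity value at year 6: €7.26 / 0.081 = 89.62963
PV of perpetuity: 89.62963 / (1+0.081)^6 = 56.16910
Total PV = 17.05289 + 56.16910 = 73.22199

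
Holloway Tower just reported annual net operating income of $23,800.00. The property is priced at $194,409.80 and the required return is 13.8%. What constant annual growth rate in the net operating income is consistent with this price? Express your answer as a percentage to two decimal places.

P = D₀(1+g)/(r−g) ⇒ P(r−g) = D₀(1+g) ⇒ g(P+D₀) = P·r − D₀
g = (P·r − D₀)/(P + D₀) = ($194,409.80×0.138 − $23,800.00) / ($194,409.80 + $23,800.00) = 0.013879

1.39%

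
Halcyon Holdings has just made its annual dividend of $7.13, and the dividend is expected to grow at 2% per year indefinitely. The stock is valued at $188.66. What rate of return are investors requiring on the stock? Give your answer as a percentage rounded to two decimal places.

5.85%

D₁ = $7.13 × 1.02 = $7.2726
P = D₁/(r − g) ⇒ r = D₁/P + g = $7.2726/$188.66 + 0.02 = 0.038549 + 0.02 = 0.058549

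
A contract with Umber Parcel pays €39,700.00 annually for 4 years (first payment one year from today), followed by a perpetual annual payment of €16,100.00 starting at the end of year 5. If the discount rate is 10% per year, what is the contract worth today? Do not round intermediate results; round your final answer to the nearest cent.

€235808.82

PV of 4-year annuity: €39,700.00 × [1 − (1+0.1)^−4] / 0.1 = 125843.65822
Perpetuity value at year 4: €16,100.00 / 0.1 = 161000.00000
PV of perpetuity: 161000.00000 / (1+0.1)^4 = 109965.16631
Total PV = 125843.65822 + 109965.16631 = 235808.82453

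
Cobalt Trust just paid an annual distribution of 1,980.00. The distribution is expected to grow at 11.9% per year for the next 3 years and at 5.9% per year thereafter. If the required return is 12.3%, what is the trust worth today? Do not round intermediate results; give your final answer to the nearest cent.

D_1 = 2215.62000
D_2 = 2479.27878
D_3 = 2774.31295
Terminal value at year 3: TV = D_3×(1+g_2)/(r−g_2) = 2937.99742/0.064 = 45906.20967
P_0 = D_1/(1+r)^1 + D_2/(1+r)^2 + D_3/(1+r)^3 + TV/(1+r)^3
    = 1972.94746 + 1965.92004 + 1958.91766 + 32413.96562 = 38311.75079

38311.75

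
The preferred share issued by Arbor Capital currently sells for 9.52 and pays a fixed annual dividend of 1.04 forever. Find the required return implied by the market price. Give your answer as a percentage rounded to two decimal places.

P = C/r ⇒ r = C/P = 1.04/9.52 = 0.109244

10.92%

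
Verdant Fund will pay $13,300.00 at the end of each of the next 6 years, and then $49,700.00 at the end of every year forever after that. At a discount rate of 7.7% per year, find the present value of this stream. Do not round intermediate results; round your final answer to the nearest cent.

PV of 6-year annuity: $13,300.00 × [1 − (1+0.077)^−6] / 0.077 = 62047.89825
Perpetuity value at year 6: $49,700.00 / 0.077 = 645454.54545
PV of perpetuity: 645454.54545 / (1+0.077)^6 = 413591.34675
Total PV = 62047.89825 + 413591.34675 = 475639.24499

$475639.24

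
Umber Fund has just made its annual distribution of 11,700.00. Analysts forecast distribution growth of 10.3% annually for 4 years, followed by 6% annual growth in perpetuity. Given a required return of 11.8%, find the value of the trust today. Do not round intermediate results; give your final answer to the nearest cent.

247832.09

D_1 = 12905.10000
D_2 = 14234.32530
D_3 = 15700.46081
D_4 = 17317.60827
Terminal value at year 4: TV = D_4×(1+g_2)/(r−g_2) = 18356.66477/0.058 = 316494.22009
P_0 = D_1/(1+r)^1 + D_2/(1+r)^2 + D_3/(1+r)^3 + D_4/(1+r)^4 + TV/(1+r)^4
    = 11543.02326 + 11388.15264 + 11235.35989 + 11084.61714 + 202580.93395 = 247832.08688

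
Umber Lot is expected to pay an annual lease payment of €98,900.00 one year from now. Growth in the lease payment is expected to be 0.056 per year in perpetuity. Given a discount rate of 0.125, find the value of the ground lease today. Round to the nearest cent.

Growing perpetuity: P = D₁ / (r − g) = €98,900.0000 / (0.125 − 0.056) = €1,433,333.33

€1433333.33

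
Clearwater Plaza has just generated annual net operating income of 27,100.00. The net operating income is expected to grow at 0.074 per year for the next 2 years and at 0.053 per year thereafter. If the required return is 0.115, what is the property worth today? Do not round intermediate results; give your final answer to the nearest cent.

D_1 = 29105.40000
D_2 = 31259.19960
Terminal value at year 2: TV = D_2×(1+g_2)/(r−g_2) = 32915.93718/0.062 = 530902.21256
P_0 = D_1/(1+r)^1 + D_2/(1+r)^2 + TV/(1+r)^2
    = 26103.49776 + 25143.63820 + 427036.30683 = 478283.44279

478283.44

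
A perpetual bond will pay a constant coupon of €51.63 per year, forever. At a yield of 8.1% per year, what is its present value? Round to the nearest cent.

Level perpetuity: PV = C / r = €51.63 / 0.081 = €637.41

€637.41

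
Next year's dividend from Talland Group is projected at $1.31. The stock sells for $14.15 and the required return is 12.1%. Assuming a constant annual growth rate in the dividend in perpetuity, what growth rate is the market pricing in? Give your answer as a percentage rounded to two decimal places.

2.84%

P = D₁/(r−g) ⇒ g = r − D₁/P = 0.121 − $1.31/$14.15 = 0.028420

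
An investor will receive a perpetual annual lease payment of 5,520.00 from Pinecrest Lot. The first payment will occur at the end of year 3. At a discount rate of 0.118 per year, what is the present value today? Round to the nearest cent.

37426.00

Value at end of year 2: C / r = 5,520.00 / 0.118 = 46,779.6610
Discount to today: PV = 46,779.6610 / (1 + 0.118)^2 = 46,779.6610 / 1.249924 = 37,426.00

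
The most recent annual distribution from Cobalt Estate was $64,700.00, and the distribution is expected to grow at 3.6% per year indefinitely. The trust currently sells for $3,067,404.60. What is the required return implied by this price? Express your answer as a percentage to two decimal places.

D₁ = $64,700.00 × 1.036 = $67,029.2000
P = D₁/(r − g) ⇒ r = D₁/P + g = $67,029.2000/$3,067,404.60 + 0.036 = 0.021852 + 0.036 = 0.057852

5.79%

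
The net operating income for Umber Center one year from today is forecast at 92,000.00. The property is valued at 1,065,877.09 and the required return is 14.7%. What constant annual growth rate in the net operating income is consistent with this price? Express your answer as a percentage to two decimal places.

6.07%

P = D₁/(r−g) ⇒ g = r − D₁/P = 0.147 − 92,000.00/1,065,877.09 = 0.060686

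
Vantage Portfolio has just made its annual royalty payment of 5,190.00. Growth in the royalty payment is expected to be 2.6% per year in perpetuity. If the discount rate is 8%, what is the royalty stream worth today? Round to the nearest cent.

D₁ = D₀ × (1 + g) = 5,190.00 × 1.026 = 5,324.9400
Growing perpetuity: P = D₁ / (r − g) = 5,324.9400 / (0.08 − 0.026) = 98,610.00

98610.00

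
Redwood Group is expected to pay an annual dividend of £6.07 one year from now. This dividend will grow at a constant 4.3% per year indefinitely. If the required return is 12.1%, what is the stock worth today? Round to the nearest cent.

Growing perpetuity: P = D₁ / (r − g) = £6.0700 / (0.121 − 0.043) = £77.82

£77.82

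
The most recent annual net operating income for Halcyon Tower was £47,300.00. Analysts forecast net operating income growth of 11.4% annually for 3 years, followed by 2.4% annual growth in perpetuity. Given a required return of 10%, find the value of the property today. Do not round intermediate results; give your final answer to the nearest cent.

£807492.49

D_1 = 52692.20000
D_2 = 58699.11080
D_3 = 65390.80943
Terminal value at year 3: TV = D_3×(1+g_2)/(r−g_2) = 66960.18886/0.076 = 881055.11655
P_0 = D_1/(1+r)^1 + D_2/(1+r)^2 + D_3/(1+r)^3 + TV/(1+r)^3
    = 47902.00000 + 48511.66182 + 49129.08297 + 661949.74947 = 807492.49426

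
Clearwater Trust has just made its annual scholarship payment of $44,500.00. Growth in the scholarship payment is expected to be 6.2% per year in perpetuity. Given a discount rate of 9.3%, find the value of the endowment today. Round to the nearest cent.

$1524483.87

D₁ = D₀ × (1 + g) = $44,500.00 × 1.062 = $47,259.0000
Growing perpetuity: P = D₁ / (r − g) = $47,259.0000 / (0.093 − 0.062) = $1,524,483.87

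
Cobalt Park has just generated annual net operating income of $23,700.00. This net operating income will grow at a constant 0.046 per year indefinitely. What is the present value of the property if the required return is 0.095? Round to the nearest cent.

$505922.45

D₁ = D₀ × (1 + g) = $23,700.00 × 1.046 = $24,790.2000
Growing perpetuity: P = D₁ / (r − g) = $24,790.2000 / (0.095 − 0.046) = $505,922.45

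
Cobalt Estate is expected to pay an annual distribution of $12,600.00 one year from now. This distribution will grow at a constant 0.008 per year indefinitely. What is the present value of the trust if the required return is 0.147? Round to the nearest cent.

$90647.48

Growing perpetuity: P = D₁ / (r − g) = $12,600.0000 / (0.147 − 0.008) = $90,647.48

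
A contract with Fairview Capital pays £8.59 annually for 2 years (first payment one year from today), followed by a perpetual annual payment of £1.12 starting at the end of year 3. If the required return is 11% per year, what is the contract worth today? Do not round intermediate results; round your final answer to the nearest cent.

PV of 2-year annuity: £8.59 × [1 − (1+0.11)^−2] / 0.11 = 14.71058
Perpetuity value at year 2: £1.12 / 0.11 = 10.18182
PV of perpetuity: 10.18182 / (1+0.11)^2 = 8.26379
Total PV = 14.71058 + 8.26379 = 22.97437

£22.97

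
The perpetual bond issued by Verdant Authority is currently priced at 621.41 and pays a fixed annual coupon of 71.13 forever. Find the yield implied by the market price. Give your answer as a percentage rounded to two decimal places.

11.45%

P = C/r ⇒ r = C/P = 71.13/621.41 = 0.114465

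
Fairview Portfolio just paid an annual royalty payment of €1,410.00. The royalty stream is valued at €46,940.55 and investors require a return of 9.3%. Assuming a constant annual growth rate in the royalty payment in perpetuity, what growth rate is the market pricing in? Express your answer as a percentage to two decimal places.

P = D₀(1+g)/(r−g) ⇒ P(r−g) = D₀(1+g) ⇒ g(P+D₀) = P·r − D₀
g = (P·r − D₀)/(P + D₀) = (€46,940.55×0.093 − €1,410.00) / (€46,940.55 + €1,410.00) = 0.061126

6.11%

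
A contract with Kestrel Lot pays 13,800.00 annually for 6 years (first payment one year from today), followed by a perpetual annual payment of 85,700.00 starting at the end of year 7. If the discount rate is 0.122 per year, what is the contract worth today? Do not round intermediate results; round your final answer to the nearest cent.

PV of 6-year annuity: 13,800.00 × [1 − (1+0.122)^−6] / 0.122 = 56417.48850
Perpetuity value at year 6: 85,700.00 / 0.122 = 702459.01639
PV of perpetuity: 702459.01639 / (1+0.122)^6 = 352098.23637
Total PV = 56417.48850 + 352098.23637 = 408515.72487

408515.72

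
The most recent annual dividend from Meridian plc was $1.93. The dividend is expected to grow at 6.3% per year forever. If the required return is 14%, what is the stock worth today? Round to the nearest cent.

$26.64

D₁ = D₀ × (1 + g) = $1.93 × 1.063 = $2.0516
Growing perpetuity: P = D₁ / (r − g) = $2.0516 / (0.14 − 0.063) = $26.64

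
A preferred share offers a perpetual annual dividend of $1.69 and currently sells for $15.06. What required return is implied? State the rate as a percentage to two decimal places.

P = C/r ⇒ r = C/P = $1.69/$15.06 = 0.112218

11.22%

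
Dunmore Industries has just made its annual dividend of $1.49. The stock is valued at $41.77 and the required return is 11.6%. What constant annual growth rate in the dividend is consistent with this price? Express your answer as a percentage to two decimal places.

7.76%

P = D₀(1+g)/(r−g) ⇒ P(r−g) = D₀(1+g) ⇒ g(P+D₀) = P·r − D₀
g = (P·r − D₀)/(P + D₀) = ($41.77×0.116 − $1.49) / ($41.77 + $1.49) = 0.077562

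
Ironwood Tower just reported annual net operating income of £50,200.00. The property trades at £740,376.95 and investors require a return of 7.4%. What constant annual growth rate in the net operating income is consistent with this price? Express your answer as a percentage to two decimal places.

P = D₀(1+g)/(r−g) ⇒ P(r−g) = D₀(1+g) ⇒ g(P+D₀) = P·r − D₀
g = (P·r − D₀)/(P + D₀) = (£740,376.95×0.074 − £50,200.00) / (£740,376.95 + £50,200.00) = 0.005803

0.58%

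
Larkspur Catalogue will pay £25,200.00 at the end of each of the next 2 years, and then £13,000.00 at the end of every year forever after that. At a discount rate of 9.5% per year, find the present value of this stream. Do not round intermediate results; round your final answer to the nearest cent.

PV of 2-year annuity: £25,200.00 × [1 − (1+0.095)^−2] / 0.095 = 44030.77500
Perpetuity value at year 2: £13,000.00 / 0.095 = 136842.10526
PV of perpetuity: 136842.10526 / (1+0.095)^2 = 114127.81657
Total PV = 44030.77500 + 114127.81657 = 158158.59157

£158158.59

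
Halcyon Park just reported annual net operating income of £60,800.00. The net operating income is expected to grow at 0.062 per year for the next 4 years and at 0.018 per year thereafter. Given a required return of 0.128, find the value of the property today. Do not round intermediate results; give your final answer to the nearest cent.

£651746.66

D_1 = 64569.60000
D_2 = 68572.91520
D_3 = 72824.43594
D_4 = 77339.55097
Terminal value at year 4: TV = D_4×(1+g_2)/(r−g_2) = 78731.66289/0.11 = 715742.38989
P_0 = D_1/(1+r)^1 + D_2/(1+r)^2 + D_3/(1+r)^3 + D_4/(1+r)^4 + TV/(1+r)^4
    = 57242.55319 + 53893.25487 + 50739.92612 + 47771.10066 + 442099.82247 = 651746.65731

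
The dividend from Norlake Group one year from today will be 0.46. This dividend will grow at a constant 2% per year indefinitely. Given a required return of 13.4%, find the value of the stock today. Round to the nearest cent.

4.04

Growing perpetuity: P = D₁ / (r − g) = 0.4600 / (0.134 − 0.02) = 4.04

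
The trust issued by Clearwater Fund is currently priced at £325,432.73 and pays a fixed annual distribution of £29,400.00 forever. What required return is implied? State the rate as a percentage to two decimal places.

9.03%

P = C/r ⇒ r = C/P = £29,400.00/£325,432.73 = 0.090341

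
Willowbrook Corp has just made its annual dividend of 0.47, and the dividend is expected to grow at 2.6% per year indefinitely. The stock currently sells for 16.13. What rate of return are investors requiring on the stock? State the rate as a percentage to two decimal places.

D₁ = 0.47 × 1.026 = 0.4822
P = D₁/(r − g) ⇒ r = D₁/P + g = 0.4822/16.13 + 0.026 = 0.029896 + 0.026 = 0.055896

5.59%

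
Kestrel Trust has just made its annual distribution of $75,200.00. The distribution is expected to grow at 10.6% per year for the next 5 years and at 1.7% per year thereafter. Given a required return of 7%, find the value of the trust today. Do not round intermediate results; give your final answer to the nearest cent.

$2118325.04

D_1 = 83171.20000
D_2 = 91987.34720
D_3 = 101738.00600
D_4 = 112522.23464
D_5 = 124449.59151
Terminal value at year 5: TV = D_5×(1+g_2)/(r−g_2) = 126565.23457/0.053 = 2388023.29372
P_0 = D_1/(1+r)^1 + D_2/(1+r)^2 + D_3/(1+r)^3 + D_4/(1+r)^4 + D_5/(1+r)^5 + TV/(1+r)^5
    = 77730.09346 + 80345.31156 + 83048.51830 + 85842.67406 + 88730.83879 + 1702627.60471 = 2118325.04086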